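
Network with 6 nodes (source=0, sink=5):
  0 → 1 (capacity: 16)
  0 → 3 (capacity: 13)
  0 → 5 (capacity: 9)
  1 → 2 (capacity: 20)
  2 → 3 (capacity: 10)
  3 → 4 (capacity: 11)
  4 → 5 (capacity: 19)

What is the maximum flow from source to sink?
Maximum flow = 20

Max flow: 20

Flow assignment:
  0 → 1: 10/16
  0 → 3: 1/13
  0 → 5: 9/9
  1 → 2: 10/20
  2 → 3: 10/10
  3 → 4: 11/11
  4 → 5: 11/19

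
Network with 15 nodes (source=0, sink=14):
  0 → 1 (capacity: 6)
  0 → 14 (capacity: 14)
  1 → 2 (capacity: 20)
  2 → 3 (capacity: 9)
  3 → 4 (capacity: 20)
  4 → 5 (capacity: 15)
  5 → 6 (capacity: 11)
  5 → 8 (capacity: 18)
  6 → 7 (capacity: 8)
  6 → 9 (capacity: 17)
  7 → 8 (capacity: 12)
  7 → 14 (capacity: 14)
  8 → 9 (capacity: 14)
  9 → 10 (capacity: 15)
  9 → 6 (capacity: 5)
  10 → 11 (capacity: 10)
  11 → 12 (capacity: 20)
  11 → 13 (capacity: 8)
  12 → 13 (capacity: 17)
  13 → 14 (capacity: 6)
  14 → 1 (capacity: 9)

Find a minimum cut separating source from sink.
Min cut value = 20, edges: (0,1), (0,14)

Min cut value: 20
Partition: S = [0], T = [1, 2, 3, 4, 5, 6, 7, 8, 9, 10, 11, 12, 13, 14]
Cut edges: (0,1), (0,14)

By max-flow min-cut theorem, max flow = min cut = 20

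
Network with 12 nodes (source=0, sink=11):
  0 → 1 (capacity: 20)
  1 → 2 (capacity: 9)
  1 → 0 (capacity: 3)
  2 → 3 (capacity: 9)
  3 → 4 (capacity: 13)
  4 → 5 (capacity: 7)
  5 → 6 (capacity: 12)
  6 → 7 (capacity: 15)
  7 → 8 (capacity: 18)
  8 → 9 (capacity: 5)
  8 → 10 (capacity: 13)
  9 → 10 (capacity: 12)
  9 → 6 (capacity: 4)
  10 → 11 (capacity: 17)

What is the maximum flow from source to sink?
Maximum flow = 7

Max flow: 7

Flow assignment:
  0 → 1: 7/20
  1 → 2: 7/9
  2 → 3: 7/9
  3 → 4: 7/13
  4 → 5: 7/7
  5 → 6: 7/12
  6 → 7: 7/15
  7 → 8: 7/18
  8 → 10: 7/13
  10 → 11: 7/17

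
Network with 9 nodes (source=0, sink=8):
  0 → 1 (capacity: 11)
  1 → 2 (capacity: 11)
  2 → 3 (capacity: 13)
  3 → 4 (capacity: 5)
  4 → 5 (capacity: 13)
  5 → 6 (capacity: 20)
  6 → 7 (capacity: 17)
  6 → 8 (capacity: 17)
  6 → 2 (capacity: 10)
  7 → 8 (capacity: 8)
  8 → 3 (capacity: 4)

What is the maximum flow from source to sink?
Maximum flow = 5

Max flow: 5

Flow assignment:
  0 → 1: 5/11
  1 → 2: 5/11
  2 → 3: 5/13
  3 → 4: 5/5
  4 → 5: 5/13
  5 → 6: 5/20
  6 → 8: 5/17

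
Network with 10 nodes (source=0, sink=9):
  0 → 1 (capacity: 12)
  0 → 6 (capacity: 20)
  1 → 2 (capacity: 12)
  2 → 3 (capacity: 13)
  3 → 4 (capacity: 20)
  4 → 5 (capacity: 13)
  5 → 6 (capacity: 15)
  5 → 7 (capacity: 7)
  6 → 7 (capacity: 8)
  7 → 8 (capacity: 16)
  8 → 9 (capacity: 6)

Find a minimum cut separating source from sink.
Min cut value = 6, edges: (8,9)

Min cut value: 6
Partition: S = [0, 1, 2, 3, 4, 5, 6, 7, 8], T = [9]
Cut edges: (8,9)

By max-flow min-cut theorem, max flow = min cut = 6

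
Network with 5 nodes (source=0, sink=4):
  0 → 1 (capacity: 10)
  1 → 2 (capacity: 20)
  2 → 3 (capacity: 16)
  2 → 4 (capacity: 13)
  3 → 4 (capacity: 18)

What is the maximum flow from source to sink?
Maximum flow = 10

Max flow: 10

Flow assignment:
  0 → 1: 10/10
  1 → 2: 10/20
  2 → 4: 10/13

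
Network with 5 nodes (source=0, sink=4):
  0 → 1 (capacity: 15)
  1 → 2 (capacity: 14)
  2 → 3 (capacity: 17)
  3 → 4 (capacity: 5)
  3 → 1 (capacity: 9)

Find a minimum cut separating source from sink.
Min cut value = 5, edges: (3,4)

Min cut value: 5
Partition: S = [0, 1, 2, 3], T = [4]
Cut edges: (3,4)

By max-flow min-cut theorem, max flow = min cut = 5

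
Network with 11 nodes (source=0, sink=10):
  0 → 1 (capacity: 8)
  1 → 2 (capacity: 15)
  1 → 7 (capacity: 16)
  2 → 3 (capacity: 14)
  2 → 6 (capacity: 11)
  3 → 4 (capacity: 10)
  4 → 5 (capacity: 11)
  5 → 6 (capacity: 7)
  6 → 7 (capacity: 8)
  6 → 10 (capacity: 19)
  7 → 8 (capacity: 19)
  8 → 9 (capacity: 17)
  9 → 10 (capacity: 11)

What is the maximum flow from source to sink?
Maximum flow = 8

Max flow: 8

Flow assignment:
  0 → 1: 8/8
  1 → 2: 8/15
  2 → 6: 8/11
  6 → 10: 8/19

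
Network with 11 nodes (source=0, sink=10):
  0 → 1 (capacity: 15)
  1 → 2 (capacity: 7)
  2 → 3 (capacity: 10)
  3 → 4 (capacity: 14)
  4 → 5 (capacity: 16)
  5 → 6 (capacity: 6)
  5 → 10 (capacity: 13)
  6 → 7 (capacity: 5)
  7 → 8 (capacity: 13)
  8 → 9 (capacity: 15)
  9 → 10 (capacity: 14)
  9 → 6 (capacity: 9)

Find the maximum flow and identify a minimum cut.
Max flow = 7, Min cut edges: (1,2)

Maximum flow: 7
Minimum cut: (1,2)
Partition: S = [0, 1], T = [2, 3, 4, 5, 6, 7, 8, 9, 10]

Max-flow min-cut theorem verified: both equal 7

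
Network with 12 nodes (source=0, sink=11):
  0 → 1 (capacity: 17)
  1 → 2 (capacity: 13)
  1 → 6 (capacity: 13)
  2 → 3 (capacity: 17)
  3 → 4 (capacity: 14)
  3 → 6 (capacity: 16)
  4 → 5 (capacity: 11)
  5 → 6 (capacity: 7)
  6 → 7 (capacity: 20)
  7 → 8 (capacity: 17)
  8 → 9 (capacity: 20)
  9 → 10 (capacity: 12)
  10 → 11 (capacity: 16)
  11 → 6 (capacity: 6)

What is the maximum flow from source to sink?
Maximum flow = 12

Max flow: 12

Flow assignment:
  0 → 1: 12/17
  1 → 2: 4/13
  1 → 6: 8/13
  2 → 3: 4/17
  3 → 6: 4/16
  6 → 7: 12/20
  7 → 8: 12/17
  8 → 9: 12/20
  9 → 10: 12/12
  10 → 11: 12/16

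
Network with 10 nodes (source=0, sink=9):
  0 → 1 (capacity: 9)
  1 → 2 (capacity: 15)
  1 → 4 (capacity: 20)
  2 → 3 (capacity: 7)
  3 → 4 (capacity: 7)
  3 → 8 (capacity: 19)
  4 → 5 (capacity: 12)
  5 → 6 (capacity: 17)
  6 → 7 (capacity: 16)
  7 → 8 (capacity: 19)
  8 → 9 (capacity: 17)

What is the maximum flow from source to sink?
Maximum flow = 9

Max flow: 9

Flow assignment:
  0 → 1: 9/9
  1 → 2: 7/15
  1 → 4: 2/20
  2 → 3: 7/7
  3 → 8: 7/19
  4 → 5: 2/12
  5 → 6: 2/17
  6 → 7: 2/16
  7 → 8: 2/19
  8 → 9: 9/17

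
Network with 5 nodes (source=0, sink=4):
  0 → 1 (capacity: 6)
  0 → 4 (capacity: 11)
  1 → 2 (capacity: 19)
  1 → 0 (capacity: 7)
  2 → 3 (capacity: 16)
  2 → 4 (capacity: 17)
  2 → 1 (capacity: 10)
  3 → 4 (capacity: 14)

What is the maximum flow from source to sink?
Maximum flow = 17

Max flow: 17

Flow assignment:
  0 → 1: 6/6
  0 → 4: 11/11
  1 → 2: 6/19
  2 → 4: 6/17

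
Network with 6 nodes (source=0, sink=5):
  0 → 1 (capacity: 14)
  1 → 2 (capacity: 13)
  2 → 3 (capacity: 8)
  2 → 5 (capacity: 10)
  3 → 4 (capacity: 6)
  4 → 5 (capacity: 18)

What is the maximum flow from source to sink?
Maximum flow = 13

Max flow: 13

Flow assignment:
  0 → 1: 13/14
  1 → 2: 13/13
  2 → 3: 3/8
  2 → 5: 10/10
  3 → 4: 3/6
  4 → 5: 3/18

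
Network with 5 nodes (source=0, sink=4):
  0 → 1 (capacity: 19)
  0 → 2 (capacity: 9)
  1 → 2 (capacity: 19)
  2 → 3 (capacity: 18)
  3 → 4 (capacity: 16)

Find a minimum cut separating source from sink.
Min cut value = 16, edges: (3,4)

Min cut value: 16
Partition: S = [0, 1, 2, 3], T = [4]
Cut edges: (3,4)

By max-flow min-cut theorem, max flow = min cut = 16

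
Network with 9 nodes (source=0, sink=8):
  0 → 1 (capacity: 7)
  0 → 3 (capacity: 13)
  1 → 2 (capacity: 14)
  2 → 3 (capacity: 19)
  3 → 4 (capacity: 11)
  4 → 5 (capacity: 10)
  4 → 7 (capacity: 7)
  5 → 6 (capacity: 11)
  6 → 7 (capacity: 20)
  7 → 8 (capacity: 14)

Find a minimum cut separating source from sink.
Min cut value = 11, edges: (3,4)

Min cut value: 11
Partition: S = [0, 1, 2, 3], T = [4, 5, 6, 7, 8]
Cut edges: (3,4)

By max-flow min-cut theorem, max flow = min cut = 11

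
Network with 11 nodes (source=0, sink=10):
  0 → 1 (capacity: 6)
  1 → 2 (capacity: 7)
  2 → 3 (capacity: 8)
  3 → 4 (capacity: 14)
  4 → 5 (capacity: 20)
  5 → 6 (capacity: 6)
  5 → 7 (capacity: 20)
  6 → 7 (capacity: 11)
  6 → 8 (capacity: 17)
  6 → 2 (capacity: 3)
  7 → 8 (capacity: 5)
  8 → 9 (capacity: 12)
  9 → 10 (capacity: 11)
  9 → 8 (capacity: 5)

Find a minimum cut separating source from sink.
Min cut value = 6, edges: (0,1)

Min cut value: 6
Partition: S = [0], T = [1, 2, 3, 4, 5, 6, 7, 8, 9, 10]
Cut edges: (0,1)

By max-flow min-cut theorem, max flow = min cut = 6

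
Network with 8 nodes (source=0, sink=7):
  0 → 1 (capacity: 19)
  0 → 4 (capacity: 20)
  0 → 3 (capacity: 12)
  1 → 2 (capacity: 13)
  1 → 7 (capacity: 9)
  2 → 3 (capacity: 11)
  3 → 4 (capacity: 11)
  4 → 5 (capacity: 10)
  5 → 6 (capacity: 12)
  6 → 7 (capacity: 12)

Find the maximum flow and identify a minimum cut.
Max flow = 19, Min cut edges: (1,7), (4,5)

Maximum flow: 19
Minimum cut: (1,7), (4,5)
Partition: S = [0, 1, 2, 3, 4], T = [5, 6, 7]

Max-flow min-cut theorem verified: both equal 19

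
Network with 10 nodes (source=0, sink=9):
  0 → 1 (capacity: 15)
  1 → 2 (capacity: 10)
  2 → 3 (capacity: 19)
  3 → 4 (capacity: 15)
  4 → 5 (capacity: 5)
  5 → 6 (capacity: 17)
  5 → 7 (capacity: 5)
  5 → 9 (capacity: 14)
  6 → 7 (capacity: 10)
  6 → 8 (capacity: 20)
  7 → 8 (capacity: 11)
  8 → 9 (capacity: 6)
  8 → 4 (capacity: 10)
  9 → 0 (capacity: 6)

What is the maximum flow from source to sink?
Maximum flow = 5

Max flow: 5

Flow assignment:
  0 → 1: 5/15
  1 → 2: 5/10
  2 → 3: 5/19
  3 → 4: 5/15
  4 → 5: 5/5
  5 → 9: 5/14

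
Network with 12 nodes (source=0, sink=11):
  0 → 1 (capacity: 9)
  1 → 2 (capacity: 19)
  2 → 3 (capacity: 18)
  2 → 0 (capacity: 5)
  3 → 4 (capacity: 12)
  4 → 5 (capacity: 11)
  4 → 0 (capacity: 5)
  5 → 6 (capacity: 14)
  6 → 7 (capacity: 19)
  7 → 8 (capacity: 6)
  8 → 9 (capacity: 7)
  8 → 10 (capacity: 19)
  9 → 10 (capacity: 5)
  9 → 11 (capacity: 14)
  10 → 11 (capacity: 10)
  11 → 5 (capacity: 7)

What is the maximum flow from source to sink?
Maximum flow = 6

Max flow: 6

Flow assignment:
  0 → 1: 9/9
  1 → 2: 9/19
  2 → 3: 9/18
  3 → 4: 9/12
  4 → 5: 6/11
  4 → 0: 3/5
  5 → 6: 6/14
  6 → 7: 6/19
  7 → 8: 6/6
  8 → 9: 6/7
  9 → 11: 6/14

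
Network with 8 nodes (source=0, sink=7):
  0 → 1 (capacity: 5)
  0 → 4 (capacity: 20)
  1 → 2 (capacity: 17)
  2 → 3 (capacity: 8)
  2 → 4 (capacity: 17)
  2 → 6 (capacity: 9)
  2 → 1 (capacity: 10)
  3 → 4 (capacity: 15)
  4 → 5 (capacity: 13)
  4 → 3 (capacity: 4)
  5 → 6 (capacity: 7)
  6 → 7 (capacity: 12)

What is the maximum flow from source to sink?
Maximum flow = 12

Max flow: 12

Flow assignment:
  0 → 1: 5/5
  0 → 4: 7/20
  1 → 2: 5/17
  2 → 6: 5/9
  4 → 5: 7/13
  5 → 6: 7/7
  6 → 7: 12/12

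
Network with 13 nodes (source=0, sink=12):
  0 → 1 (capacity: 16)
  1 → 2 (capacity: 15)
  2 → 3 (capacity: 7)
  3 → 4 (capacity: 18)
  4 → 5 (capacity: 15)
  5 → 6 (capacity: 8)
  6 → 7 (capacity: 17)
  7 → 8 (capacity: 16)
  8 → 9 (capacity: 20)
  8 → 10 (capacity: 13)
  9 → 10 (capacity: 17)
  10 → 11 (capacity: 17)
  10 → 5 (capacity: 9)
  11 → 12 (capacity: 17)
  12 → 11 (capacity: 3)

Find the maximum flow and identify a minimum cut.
Max flow = 7, Min cut edges: (2,3)

Maximum flow: 7
Minimum cut: (2,3)
Partition: S = [0, 1, 2], T = [3, 4, 5, 6, 7, 8, 9, 10, 11, 12]

Max-flow min-cut theorem verified: both equal 7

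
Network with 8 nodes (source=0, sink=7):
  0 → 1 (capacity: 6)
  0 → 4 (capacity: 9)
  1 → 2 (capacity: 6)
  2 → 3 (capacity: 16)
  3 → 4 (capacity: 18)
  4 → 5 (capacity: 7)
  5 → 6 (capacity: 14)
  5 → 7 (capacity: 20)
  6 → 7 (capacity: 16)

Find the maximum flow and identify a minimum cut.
Max flow = 7, Min cut edges: (4,5)

Maximum flow: 7
Minimum cut: (4,5)
Partition: S = [0, 1, 2, 3, 4], T = [5, 6, 7]

Max-flow min-cut theorem verified: both equal 7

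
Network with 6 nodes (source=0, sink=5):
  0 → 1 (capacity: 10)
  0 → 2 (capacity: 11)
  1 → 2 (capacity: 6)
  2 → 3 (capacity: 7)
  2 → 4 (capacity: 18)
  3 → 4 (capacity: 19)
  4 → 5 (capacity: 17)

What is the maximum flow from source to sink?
Maximum flow = 17

Max flow: 17

Flow assignment:
  0 → 1: 6/10
  0 → 2: 11/11
  1 → 2: 6/6
  2 → 4: 17/18
  4 → 5: 17/17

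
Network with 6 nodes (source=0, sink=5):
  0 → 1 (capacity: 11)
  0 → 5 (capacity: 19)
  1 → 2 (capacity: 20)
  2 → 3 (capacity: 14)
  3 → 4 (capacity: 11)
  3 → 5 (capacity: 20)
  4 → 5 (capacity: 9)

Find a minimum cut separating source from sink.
Min cut value = 30, edges: (0,1), (0,5)

Min cut value: 30
Partition: S = [0], T = [1, 2, 3, 4, 5]
Cut edges: (0,1), (0,5)

By max-flow min-cut theorem, max flow = min cut = 30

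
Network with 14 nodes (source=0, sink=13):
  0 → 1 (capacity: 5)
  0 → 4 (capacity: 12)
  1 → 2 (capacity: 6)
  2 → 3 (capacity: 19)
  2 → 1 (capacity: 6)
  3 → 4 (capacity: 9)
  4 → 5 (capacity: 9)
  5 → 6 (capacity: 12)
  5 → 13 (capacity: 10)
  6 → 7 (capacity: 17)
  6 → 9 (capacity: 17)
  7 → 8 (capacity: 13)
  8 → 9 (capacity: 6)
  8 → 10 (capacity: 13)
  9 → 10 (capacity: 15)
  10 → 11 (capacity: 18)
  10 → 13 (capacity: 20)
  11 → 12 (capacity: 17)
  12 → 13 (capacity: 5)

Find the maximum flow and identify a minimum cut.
Max flow = 9, Min cut edges: (4,5)

Maximum flow: 9
Minimum cut: (4,5)
Partition: S = [0, 1, 2, 3, 4], T = [5, 6, 7, 8, 9, 10, 11, 12, 13]

Max-flow min-cut theorem verified: both equal 9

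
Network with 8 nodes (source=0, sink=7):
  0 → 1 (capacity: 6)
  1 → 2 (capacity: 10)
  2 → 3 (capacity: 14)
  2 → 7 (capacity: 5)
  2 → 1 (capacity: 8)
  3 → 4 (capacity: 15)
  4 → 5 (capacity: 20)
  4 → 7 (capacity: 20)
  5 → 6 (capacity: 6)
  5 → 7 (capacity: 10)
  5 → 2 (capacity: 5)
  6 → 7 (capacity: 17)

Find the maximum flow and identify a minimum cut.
Max flow = 6, Min cut edges: (0,1)

Maximum flow: 6
Minimum cut: (0,1)
Partition: S = [0], T = [1, 2, 3, 4, 5, 6, 7]

Max-flow min-cut theorem verified: both equal 6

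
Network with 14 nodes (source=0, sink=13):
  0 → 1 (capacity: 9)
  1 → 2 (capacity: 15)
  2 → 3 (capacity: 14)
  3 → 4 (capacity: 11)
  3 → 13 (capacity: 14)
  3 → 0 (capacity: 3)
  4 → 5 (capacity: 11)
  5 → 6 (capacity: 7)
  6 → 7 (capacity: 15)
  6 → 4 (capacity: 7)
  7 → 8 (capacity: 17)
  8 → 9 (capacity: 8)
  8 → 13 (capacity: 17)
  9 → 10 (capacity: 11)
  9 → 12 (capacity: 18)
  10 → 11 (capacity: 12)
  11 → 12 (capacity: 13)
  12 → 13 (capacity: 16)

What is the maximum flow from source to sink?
Maximum flow = 9

Max flow: 9

Flow assignment:
  0 → 1: 9/9
  1 → 2: 9/15
  2 → 3: 9/14
  3 → 13: 9/14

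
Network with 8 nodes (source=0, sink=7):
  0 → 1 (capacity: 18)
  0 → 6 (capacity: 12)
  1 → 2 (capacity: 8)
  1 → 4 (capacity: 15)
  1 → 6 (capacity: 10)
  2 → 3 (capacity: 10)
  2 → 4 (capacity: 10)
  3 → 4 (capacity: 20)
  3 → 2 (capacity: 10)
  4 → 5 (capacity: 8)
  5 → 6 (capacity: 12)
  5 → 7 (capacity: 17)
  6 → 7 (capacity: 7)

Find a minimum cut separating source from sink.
Min cut value = 15, edges: (4,5), (6,7)

Min cut value: 15
Partition: S = [0, 1, 2, 3, 4, 6], T = [5, 7]
Cut edges: (4,5), (6,7)

By max-flow min-cut theorem, max flow = min cut = 15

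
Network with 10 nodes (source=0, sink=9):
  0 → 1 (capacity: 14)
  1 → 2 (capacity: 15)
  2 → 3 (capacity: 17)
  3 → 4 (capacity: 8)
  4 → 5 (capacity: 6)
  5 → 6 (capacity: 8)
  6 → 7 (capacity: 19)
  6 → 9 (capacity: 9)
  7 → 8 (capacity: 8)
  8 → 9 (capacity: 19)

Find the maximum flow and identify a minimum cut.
Max flow = 6, Min cut edges: (4,5)

Maximum flow: 6
Minimum cut: (4,5)
Partition: S = [0, 1, 2, 3, 4], T = [5, 6, 7, 8, 9]

Max-flow min-cut theorem verified: both equal 6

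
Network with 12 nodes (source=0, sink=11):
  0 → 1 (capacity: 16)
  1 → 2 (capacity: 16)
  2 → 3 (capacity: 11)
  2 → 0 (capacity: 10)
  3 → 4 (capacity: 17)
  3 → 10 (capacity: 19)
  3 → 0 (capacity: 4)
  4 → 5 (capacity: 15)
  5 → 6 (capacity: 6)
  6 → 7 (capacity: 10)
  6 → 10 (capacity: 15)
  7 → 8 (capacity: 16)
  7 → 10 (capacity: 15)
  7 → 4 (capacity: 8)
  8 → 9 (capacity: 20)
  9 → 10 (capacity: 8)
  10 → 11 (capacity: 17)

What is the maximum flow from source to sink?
Maximum flow = 11

Max flow: 11

Flow assignment:
  0 → 1: 11/16
  1 → 2: 11/16
  2 → 3: 11/11
  3 → 10: 11/19
  10 → 11: 11/17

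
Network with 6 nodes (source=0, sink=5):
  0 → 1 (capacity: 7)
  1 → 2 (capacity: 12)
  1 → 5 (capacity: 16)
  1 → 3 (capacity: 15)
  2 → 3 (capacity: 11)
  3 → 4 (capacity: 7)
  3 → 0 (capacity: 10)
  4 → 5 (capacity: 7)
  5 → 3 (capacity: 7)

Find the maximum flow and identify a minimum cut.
Max flow = 7, Min cut edges: (0,1)

Maximum flow: 7
Minimum cut: (0,1)
Partition: S = [0], T = [1, 2, 3, 4, 5]

Max-flow min-cut theorem verified: both equal 7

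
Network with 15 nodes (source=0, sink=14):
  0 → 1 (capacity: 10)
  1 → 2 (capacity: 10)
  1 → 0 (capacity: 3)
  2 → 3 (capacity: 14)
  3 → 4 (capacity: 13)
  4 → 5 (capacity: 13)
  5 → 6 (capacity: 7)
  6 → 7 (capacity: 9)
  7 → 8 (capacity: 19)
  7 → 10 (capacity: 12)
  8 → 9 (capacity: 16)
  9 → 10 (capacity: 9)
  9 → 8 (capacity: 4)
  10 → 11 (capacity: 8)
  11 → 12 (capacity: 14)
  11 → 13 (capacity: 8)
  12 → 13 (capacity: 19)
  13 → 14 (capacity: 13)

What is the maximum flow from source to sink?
Maximum flow = 7

Max flow: 7

Flow assignment:
  0 → 1: 7/10
  1 → 2: 7/10
  2 → 3: 7/14
  3 → 4: 7/13
  4 → 5: 7/13
  5 → 6: 7/7
  6 → 7: 7/9
  7 → 10: 7/12
  10 → 11: 7/8
  11 → 13: 7/8
  13 → 14: 7/13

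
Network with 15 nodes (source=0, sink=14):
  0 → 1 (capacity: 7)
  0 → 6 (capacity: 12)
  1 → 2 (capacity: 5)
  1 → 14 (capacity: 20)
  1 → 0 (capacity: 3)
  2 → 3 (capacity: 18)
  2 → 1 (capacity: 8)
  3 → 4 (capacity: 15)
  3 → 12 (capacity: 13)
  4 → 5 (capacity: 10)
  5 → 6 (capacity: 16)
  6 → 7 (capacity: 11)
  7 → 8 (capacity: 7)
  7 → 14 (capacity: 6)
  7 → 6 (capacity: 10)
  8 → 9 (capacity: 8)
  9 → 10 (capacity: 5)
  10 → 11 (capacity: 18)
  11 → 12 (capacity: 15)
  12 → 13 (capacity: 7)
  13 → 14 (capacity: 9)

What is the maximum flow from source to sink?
Maximum flow = 18

Max flow: 18

Flow assignment:
  0 → 1: 7/7
  0 → 6: 11/12
  1 → 14: 7/20
  6 → 7: 11/11
  7 → 8: 5/7
  7 → 14: 6/6
  8 → 9: 5/8
  9 → 10: 5/5
  10 → 11: 5/18
  11 → 12: 5/15
  12 → 13: 5/7
  13 → 14: 5/9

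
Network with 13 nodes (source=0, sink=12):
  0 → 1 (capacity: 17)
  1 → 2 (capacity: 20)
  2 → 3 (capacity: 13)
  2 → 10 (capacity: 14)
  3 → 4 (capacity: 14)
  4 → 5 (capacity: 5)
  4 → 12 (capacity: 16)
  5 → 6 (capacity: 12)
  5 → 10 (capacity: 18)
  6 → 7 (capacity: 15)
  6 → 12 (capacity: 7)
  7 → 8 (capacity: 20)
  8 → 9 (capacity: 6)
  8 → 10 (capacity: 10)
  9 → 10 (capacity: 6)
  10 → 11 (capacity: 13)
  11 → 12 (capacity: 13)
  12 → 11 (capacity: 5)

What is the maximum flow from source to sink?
Maximum flow = 17

Max flow: 17

Flow assignment:
  0 → 1: 17/17
  1 → 2: 17/20
  2 → 3: 13/13
  2 → 10: 4/14
  3 → 4: 13/14
  4 → 12: 13/16
  10 → 11: 4/13
  11 → 12: 4/13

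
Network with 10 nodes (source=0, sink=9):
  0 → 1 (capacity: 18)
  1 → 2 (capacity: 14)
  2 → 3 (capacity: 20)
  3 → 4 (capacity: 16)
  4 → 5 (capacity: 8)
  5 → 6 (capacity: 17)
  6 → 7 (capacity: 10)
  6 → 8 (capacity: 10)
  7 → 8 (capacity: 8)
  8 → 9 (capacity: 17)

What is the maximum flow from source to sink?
Maximum flow = 8

Max flow: 8

Flow assignment:
  0 → 1: 8/18
  1 → 2: 8/14
  2 → 3: 8/20
  3 → 4: 8/16
  4 → 5: 8/8
  5 → 6: 8/17
  6 → 8: 8/10
  8 → 9: 8/17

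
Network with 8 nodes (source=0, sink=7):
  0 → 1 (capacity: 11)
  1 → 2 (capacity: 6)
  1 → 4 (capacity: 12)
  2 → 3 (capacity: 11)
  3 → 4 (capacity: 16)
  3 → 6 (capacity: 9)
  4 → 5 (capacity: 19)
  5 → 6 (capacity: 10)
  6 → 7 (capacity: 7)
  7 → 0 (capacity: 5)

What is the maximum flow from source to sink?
Maximum flow = 7

Max flow: 7

Flow assignment:
  0 → 1: 7/11
  1 → 2: 2/6
  1 → 4: 5/12
  2 → 3: 2/11
  3 → 6: 2/9
  4 → 5: 5/19
  5 → 6: 5/10
  6 → 7: 7/7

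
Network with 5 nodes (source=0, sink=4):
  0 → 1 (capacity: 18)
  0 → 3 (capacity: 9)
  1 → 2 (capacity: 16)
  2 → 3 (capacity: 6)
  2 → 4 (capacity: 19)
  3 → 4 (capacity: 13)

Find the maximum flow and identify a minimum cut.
Max flow = 25, Min cut edges: (0,3), (1,2)

Maximum flow: 25
Minimum cut: (0,3), (1,2)
Partition: S = [0, 1], T = [2, 3, 4]

Max-flow min-cut theorem verified: both equal 25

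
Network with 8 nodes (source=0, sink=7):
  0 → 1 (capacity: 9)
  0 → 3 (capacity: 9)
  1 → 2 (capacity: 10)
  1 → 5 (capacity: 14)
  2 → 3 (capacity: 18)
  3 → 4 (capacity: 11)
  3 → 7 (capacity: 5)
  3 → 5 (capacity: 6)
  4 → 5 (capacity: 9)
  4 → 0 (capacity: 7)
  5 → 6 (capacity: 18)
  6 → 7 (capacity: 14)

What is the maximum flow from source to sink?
Maximum flow = 18

Max flow: 18

Flow assignment:
  0 → 1: 9/9
  0 → 3: 9/9
  1 → 5: 9/14
  3 → 7: 5/5
  3 → 5: 4/6
  5 → 6: 13/18
  6 → 7: 13/14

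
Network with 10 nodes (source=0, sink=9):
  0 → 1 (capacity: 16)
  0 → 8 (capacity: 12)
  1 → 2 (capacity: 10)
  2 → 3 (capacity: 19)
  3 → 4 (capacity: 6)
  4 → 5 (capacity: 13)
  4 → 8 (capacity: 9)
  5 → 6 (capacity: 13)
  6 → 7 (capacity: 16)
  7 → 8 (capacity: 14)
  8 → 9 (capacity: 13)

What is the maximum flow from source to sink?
Maximum flow = 13

Max flow: 13

Flow assignment:
  0 → 1: 6/16
  0 → 8: 7/12
  1 → 2: 6/10
  2 → 3: 6/19
  3 → 4: 6/6
  4 → 8: 6/9
  8 → 9: 13/13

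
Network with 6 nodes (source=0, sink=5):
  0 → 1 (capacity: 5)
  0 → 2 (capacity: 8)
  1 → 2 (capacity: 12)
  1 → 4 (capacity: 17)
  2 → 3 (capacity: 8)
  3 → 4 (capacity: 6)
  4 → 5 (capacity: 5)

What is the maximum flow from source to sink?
Maximum flow = 5

Max flow: 5

Flow assignment:
  0 → 2: 5/8
  2 → 3: 5/8
  3 → 4: 5/6
  4 → 5: 5/5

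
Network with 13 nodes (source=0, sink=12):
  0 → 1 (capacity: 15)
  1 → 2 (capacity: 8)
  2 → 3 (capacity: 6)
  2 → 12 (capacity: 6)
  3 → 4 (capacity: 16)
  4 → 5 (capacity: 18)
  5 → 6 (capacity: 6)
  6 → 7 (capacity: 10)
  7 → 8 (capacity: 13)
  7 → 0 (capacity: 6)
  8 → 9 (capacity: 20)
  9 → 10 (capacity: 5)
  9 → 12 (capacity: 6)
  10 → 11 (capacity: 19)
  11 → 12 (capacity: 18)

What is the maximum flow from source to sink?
Maximum flow = 8

Max flow: 8

Flow assignment:
  0 → 1: 8/15
  1 → 2: 8/8
  2 → 3: 2/6
  2 → 12: 6/6
  3 → 4: 2/16
  4 → 5: 2/18
  5 → 6: 2/6
  6 → 7: 2/10
  7 → 8: 2/13
  8 → 9: 2/20
  9 → 12: 2/6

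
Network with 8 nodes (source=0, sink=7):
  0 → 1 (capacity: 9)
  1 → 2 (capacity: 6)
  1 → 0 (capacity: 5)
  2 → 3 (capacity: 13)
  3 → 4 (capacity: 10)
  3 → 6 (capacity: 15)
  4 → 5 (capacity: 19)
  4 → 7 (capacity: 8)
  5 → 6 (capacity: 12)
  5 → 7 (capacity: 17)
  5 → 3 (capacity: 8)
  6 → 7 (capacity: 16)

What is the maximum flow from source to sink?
Maximum flow = 6

Max flow: 6

Flow assignment:
  0 → 1: 6/9
  1 → 2: 6/6
  2 → 3: 6/13
  3 → 4: 6/10
  4 → 7: 6/8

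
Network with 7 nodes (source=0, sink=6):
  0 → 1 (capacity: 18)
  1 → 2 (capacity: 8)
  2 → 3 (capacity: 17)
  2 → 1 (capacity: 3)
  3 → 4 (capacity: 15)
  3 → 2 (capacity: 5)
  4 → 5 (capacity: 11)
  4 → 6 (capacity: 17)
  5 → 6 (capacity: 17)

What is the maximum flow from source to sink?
Maximum flow = 8

Max flow: 8

Flow assignment:
  0 → 1: 8/18
  1 → 2: 8/8
  2 → 3: 8/17
  3 → 4: 8/15
  4 → 6: 8/17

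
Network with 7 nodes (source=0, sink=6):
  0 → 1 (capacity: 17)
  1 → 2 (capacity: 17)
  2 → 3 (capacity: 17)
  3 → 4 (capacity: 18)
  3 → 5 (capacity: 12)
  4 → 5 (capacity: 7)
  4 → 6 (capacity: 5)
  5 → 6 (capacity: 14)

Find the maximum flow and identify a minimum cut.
Max flow = 17, Min cut edges: (2,3)

Maximum flow: 17
Minimum cut: (2,3)
Partition: S = [0, 1, 2], T = [3, 4, 5, 6]

Max-flow min-cut theorem verified: both equal 17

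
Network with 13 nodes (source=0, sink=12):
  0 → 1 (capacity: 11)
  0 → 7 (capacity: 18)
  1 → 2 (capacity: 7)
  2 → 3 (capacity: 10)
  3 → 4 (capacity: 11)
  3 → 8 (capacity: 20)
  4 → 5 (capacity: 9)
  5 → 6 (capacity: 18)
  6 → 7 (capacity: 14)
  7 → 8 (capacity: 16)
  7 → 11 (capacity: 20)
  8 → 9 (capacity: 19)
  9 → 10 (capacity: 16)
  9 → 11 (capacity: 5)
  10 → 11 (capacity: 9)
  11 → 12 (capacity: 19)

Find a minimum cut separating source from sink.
Min cut value = 19, edges: (11,12)

Min cut value: 19
Partition: S = [0, 1, 2, 3, 4, 5, 6, 7, 8, 9, 10, 11], T = [12]
Cut edges: (11,12)

By max-flow min-cut theorem, max flow = min cut = 19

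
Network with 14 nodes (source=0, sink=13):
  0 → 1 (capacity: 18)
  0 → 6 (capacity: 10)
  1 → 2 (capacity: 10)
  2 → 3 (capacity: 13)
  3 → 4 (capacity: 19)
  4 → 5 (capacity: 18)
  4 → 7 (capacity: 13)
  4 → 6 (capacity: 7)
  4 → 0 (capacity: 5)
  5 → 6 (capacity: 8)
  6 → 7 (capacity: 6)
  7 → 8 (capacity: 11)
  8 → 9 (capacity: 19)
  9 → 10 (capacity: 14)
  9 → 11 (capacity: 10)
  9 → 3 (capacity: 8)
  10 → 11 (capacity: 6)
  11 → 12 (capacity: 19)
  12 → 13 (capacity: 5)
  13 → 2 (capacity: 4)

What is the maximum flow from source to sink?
Maximum flow = 5

Max flow: 5

Flow assignment:
  0 → 1: 10/18
  1 → 2: 10/10
  2 → 3: 10/13
  3 → 4: 16/19
  4 → 7: 5/13
  4 → 6: 6/7
  4 → 0: 5/5
  6 → 7: 6/6
  7 → 8: 11/11
  8 → 9: 11/19
  9 → 10: 1/14
  9 → 11: 4/10
  9 → 3: 6/8
  10 → 11: 1/6
  11 → 12: 5/19
  12 → 13: 5/5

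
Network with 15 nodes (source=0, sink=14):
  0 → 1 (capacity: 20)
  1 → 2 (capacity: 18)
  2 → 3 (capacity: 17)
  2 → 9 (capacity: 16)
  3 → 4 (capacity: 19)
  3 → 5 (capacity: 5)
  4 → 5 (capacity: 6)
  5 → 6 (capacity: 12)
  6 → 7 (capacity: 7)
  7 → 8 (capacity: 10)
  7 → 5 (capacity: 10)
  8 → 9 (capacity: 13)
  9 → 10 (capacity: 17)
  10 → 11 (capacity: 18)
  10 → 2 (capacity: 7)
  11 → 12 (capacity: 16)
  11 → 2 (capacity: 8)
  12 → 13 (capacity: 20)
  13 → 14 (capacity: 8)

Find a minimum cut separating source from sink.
Min cut value = 8, edges: (13,14)

Min cut value: 8
Partition: S = [0, 1, 2, 3, 4, 5, 6, 7, 8, 9, 10, 11, 12, 13], T = [14]
Cut edges: (13,14)

By max-flow min-cut theorem, max flow = min cut = 8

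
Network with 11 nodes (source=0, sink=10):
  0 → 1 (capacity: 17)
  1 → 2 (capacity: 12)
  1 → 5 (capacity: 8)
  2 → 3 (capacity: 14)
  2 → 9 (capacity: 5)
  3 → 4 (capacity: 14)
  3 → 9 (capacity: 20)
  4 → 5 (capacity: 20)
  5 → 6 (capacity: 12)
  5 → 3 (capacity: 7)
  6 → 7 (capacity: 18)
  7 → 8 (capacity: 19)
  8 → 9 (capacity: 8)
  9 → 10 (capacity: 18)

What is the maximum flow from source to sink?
Maximum flow = 17

Max flow: 17

Flow assignment:
  0 → 1: 17/17
  1 → 2: 12/12
  1 → 5: 5/8
  2 → 3: 7/14
  2 → 9: 5/5
  3 → 9: 12/20
  5 → 3: 5/7
  9 → 10: 17/18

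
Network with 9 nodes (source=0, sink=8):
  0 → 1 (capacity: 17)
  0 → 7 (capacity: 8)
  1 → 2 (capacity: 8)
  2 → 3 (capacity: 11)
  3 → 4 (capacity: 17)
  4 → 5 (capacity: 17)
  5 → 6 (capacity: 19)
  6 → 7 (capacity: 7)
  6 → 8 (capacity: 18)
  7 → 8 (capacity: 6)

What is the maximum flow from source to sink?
Maximum flow = 14

Max flow: 14

Flow assignment:
  0 → 1: 8/17
  0 → 7: 6/8
  1 → 2: 8/8
  2 → 3: 8/11
  3 → 4: 8/17
  4 → 5: 8/17
  5 → 6: 8/19
  6 → 8: 8/18
  7 → 8: 6/6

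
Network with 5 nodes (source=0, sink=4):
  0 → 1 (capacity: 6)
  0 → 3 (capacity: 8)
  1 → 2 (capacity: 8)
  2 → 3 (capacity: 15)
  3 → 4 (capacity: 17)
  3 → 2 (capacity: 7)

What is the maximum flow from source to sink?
Maximum flow = 14

Max flow: 14

Flow assignment:
  0 → 1: 6/6
  0 → 3: 8/8
  1 → 2: 6/8
  2 → 3: 6/15
  3 → 4: 14/17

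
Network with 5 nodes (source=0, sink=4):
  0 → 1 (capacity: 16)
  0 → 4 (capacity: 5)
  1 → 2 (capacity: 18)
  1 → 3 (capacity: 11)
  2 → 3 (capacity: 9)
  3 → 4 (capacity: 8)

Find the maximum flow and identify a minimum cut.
Max flow = 13, Min cut edges: (0,4), (3,4)

Maximum flow: 13
Minimum cut: (0,4), (3,4)
Partition: S = [0, 1, 2, 3], T = [4]

Max-flow min-cut theorem verified: both equal 13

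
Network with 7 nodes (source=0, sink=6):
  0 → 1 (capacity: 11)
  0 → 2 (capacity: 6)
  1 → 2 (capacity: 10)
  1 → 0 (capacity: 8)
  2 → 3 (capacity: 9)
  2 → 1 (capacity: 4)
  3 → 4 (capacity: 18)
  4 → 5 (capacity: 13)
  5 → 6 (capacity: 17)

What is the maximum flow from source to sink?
Maximum flow = 9

Max flow: 9

Flow assignment:
  0 → 1: 9/11
  1 → 2: 9/10
  2 → 3: 9/9
  3 → 4: 9/18
  4 → 5: 9/13
  5 → 6: 9/17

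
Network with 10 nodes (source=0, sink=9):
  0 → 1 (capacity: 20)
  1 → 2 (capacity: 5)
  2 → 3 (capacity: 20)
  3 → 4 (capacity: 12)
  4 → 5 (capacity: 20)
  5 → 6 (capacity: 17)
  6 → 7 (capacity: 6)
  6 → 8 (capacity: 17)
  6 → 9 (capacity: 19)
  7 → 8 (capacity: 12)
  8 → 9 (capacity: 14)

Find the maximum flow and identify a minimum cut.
Max flow = 5, Min cut edges: (1,2)

Maximum flow: 5
Minimum cut: (1,2)
Partition: S = [0, 1], T = [2, 3, 4, 5, 6, 7, 8, 9]

Max-flow min-cut theorem verified: both equal 5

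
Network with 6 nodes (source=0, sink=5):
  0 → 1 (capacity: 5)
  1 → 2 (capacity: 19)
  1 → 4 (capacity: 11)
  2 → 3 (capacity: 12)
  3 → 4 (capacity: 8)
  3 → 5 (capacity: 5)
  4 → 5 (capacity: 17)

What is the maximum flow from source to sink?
Maximum flow = 5

Max flow: 5

Flow assignment:
  0 → 1: 5/5
  1 → 4: 5/11
  4 → 5: 5/17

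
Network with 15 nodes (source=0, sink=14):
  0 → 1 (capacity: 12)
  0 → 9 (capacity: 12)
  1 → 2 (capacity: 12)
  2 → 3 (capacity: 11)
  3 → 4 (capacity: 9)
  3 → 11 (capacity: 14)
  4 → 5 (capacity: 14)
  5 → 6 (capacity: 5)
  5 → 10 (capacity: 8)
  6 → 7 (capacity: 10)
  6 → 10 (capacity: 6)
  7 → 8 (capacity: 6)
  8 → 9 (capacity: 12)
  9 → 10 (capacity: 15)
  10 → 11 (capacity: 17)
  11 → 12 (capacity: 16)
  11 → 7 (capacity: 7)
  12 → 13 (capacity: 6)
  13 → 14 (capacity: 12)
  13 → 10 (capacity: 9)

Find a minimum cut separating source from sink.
Min cut value = 6, edges: (12,13)

Min cut value: 6
Partition: S = [0, 1, 2, 3, 4, 5, 6, 7, 8, 9, 10, 11, 12], T = [13, 14]
Cut edges: (12,13)

By max-flow min-cut theorem, max flow = min cut = 6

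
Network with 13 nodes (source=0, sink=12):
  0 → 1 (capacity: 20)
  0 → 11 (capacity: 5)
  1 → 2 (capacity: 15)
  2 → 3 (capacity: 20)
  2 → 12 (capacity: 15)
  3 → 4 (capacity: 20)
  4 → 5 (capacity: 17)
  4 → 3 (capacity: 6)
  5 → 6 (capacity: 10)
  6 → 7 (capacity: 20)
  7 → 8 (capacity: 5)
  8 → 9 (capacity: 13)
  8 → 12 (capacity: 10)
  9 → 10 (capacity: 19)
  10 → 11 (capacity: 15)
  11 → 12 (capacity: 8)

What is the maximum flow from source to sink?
Maximum flow = 20

Max flow: 20

Flow assignment:
  0 → 1: 15/20
  0 → 11: 5/5
  1 → 2: 15/15
  2 → 12: 15/15
  11 → 12: 5/8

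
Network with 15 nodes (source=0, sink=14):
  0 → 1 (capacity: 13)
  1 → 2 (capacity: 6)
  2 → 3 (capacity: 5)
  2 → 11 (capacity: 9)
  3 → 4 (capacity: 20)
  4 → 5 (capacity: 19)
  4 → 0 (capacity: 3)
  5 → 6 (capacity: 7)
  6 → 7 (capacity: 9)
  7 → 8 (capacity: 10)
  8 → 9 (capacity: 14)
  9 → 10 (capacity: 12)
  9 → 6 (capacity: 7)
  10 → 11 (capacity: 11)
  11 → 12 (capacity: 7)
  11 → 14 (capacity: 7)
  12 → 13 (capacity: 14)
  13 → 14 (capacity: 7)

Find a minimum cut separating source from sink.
Min cut value = 6, edges: (1,2)

Min cut value: 6
Partition: S = [0, 1], T = [2, 3, 4, 5, 6, 7, 8, 9, 10, 11, 12, 13, 14]
Cut edges: (1,2)

By max-flow min-cut theorem, max flow = min cut = 6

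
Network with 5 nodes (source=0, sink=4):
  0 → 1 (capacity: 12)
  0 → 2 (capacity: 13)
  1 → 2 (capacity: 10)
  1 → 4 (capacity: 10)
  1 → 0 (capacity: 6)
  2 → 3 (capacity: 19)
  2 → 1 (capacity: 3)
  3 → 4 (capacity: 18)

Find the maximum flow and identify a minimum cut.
Max flow = 25, Min cut edges: (0,1), (0,2)

Maximum flow: 25
Minimum cut: (0,1), (0,2)
Partition: S = [0], T = [1, 2, 3, 4]

Max-flow min-cut theorem verified: both equal 25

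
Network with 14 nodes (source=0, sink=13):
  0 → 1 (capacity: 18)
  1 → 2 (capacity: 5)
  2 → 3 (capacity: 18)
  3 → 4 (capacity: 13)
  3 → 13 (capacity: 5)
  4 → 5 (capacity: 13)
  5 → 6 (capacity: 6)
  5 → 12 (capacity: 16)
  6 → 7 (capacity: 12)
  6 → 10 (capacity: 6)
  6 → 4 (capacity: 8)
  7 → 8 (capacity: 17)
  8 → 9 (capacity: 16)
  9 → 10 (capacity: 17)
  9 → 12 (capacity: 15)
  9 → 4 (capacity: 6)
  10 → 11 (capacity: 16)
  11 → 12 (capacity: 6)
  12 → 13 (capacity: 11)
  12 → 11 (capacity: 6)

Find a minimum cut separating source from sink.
Min cut value = 5, edges: (1,2)

Min cut value: 5
Partition: S = [0, 1], T = [2, 3, 4, 5, 6, 7, 8, 9, 10, 11, 12, 13]
Cut edges: (1,2)

By max-flow min-cut theorem, max flow = min cut = 5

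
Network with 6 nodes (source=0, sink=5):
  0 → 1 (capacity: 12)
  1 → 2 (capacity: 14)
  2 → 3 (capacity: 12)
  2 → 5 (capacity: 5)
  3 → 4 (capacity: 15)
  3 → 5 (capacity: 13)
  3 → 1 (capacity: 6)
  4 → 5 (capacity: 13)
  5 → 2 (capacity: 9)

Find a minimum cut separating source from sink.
Min cut value = 12, edges: (0,1)

Min cut value: 12
Partition: S = [0], T = [1, 2, 3, 4, 5]
Cut edges: (0,1)

By max-flow min-cut theorem, max flow = min cut = 12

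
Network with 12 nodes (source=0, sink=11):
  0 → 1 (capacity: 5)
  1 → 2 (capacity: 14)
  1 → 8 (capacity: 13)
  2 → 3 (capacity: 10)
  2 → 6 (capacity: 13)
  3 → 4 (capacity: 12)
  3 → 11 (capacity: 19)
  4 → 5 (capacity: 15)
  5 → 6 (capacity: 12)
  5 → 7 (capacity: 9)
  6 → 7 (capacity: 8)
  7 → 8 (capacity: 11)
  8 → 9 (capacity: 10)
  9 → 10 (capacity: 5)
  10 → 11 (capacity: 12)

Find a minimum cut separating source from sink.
Min cut value = 5, edges: (0,1)

Min cut value: 5
Partition: S = [0], T = [1, 2, 3, 4, 5, 6, 7, 8, 9, 10, 11]
Cut edges: (0,1)

By max-flow min-cut theorem, max flow = min cut = 5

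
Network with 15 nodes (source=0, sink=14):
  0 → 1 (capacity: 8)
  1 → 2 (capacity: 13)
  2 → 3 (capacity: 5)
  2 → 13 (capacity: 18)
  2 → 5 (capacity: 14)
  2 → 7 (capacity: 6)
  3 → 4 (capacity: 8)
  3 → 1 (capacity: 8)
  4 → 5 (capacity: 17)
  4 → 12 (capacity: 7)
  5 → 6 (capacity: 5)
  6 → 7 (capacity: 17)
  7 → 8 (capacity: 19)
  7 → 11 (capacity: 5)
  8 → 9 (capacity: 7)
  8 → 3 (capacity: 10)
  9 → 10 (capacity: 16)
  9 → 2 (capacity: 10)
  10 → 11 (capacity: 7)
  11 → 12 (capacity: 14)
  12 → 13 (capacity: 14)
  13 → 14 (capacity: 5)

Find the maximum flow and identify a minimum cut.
Max flow = 5, Min cut edges: (13,14)

Maximum flow: 5
Minimum cut: (13,14)
Partition: S = [0, 1, 2, 3, 4, 5, 6, 7, 8, 9, 10, 11, 12, 13], T = [14]

Max-flow min-cut theorem verified: both equal 5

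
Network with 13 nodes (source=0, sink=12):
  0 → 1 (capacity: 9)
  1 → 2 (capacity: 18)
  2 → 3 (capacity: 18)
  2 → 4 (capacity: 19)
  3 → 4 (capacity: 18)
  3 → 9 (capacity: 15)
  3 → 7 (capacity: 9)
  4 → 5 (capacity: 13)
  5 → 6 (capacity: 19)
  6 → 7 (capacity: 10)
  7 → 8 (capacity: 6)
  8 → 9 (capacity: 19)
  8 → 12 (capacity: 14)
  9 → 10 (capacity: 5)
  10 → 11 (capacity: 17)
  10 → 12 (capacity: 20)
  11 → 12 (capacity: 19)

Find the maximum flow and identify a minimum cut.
Max flow = 9, Min cut edges: (0,1)

Maximum flow: 9
Minimum cut: (0,1)
Partition: S = [0], T = [1, 2, 3, 4, 5, 6, 7, 8, 9, 10, 11, 12]

Max-flow min-cut theorem verified: both equal 9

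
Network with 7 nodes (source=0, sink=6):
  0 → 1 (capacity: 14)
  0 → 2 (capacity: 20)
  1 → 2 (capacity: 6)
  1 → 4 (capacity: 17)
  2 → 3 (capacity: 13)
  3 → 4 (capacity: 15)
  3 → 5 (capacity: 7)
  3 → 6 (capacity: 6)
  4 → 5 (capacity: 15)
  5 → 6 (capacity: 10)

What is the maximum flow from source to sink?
Maximum flow = 16

Max flow: 16

Flow assignment:
  0 → 1: 10/14
  0 → 2: 6/20
  1 → 4: 10/17
  2 → 3: 6/13
  3 → 6: 6/6
  4 → 5: 10/15
  5 → 6: 10/10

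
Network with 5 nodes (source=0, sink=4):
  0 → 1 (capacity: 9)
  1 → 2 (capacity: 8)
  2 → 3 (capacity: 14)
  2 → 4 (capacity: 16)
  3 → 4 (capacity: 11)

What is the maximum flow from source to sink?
Maximum flow = 8

Max flow: 8

Flow assignment:
  0 → 1: 8/9
  1 → 2: 8/8
  2 → 4: 8/16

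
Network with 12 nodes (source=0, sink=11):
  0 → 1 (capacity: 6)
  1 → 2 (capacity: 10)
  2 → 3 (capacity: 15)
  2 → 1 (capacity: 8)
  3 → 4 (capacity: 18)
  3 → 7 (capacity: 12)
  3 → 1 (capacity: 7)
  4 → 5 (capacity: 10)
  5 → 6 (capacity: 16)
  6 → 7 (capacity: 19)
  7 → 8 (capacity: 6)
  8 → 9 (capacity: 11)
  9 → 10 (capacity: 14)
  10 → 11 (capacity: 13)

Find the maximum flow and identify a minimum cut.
Max flow = 6, Min cut edges: (7,8)

Maximum flow: 6
Minimum cut: (7,8)
Partition: S = [0, 1, 2, 3, 4, 5, 6, 7], T = [8, 9, 10, 11]

Max-flow min-cut theorem verified: both equal 6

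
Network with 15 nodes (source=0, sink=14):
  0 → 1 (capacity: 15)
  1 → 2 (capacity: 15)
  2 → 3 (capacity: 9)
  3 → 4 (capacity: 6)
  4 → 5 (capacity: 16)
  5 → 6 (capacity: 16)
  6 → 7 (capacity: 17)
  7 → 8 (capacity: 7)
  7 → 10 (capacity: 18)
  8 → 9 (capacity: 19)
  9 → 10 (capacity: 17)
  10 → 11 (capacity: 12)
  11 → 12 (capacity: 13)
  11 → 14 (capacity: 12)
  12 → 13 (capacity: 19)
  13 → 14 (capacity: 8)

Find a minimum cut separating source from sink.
Min cut value = 6, edges: (3,4)

Min cut value: 6
Partition: S = [0, 1, 2, 3], T = [4, 5, 6, 7, 8, 9, 10, 11, 12, 13, 14]
Cut edges: (3,4)

By max-flow min-cut theorem, max flow = min cut = 6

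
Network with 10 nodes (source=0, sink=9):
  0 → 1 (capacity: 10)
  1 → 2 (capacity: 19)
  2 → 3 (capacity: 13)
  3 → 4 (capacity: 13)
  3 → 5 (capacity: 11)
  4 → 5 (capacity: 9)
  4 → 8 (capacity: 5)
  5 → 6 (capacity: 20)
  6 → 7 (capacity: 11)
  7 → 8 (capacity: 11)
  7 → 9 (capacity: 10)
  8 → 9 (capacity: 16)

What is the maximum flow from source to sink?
Maximum flow = 10

Max flow: 10

Flow assignment:
  0 → 1: 10/10
  1 → 2: 10/19
  2 → 3: 10/13
  3 → 4: 5/13
  3 → 5: 5/11
  4 → 8: 5/5
  5 → 6: 5/20
  6 → 7: 5/11
  7 → 9: 5/10
  8 → 9: 5/16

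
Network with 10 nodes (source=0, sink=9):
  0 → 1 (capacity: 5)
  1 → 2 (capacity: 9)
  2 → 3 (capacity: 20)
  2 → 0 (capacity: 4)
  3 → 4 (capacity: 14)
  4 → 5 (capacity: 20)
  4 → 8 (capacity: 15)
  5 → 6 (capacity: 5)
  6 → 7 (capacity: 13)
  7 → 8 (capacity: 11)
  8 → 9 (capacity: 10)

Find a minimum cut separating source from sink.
Min cut value = 5, edges: (0,1)

Min cut value: 5
Partition: S = [0], T = [1, 2, 3, 4, 5, 6, 7, 8, 9]
Cut edges: (0,1)

By max-flow min-cut theorem, max flow = min cut = 5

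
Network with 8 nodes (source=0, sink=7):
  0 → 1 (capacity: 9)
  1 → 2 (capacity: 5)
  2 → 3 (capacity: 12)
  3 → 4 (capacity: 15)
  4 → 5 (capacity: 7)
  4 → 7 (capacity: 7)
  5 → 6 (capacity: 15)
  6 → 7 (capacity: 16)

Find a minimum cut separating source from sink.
Min cut value = 5, edges: (1,2)

Min cut value: 5
Partition: S = [0, 1], T = [2, 3, 4, 5, 6, 7]
Cut edges: (1,2)

By max-flow min-cut theorem, max flow = min cut = 5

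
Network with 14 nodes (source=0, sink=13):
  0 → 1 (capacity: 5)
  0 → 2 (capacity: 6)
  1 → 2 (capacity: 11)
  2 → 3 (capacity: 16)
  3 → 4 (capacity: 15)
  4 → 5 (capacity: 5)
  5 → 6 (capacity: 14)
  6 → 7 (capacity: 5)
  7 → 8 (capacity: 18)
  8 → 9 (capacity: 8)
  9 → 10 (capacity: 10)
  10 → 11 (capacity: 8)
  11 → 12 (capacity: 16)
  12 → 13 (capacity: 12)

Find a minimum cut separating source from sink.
Min cut value = 5, edges: (6,7)

Min cut value: 5
Partition: S = [0, 1, 2, 3, 4, 5, 6], T = [7, 8, 9, 10, 11, 12, 13]
Cut edges: (6,7)

By max-flow min-cut theorem, max flow = min cut = 5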